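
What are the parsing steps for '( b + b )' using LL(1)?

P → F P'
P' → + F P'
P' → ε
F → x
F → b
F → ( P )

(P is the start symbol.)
Stack is shown with the top on the left.

Stack          Input        Action
----------------------------------
P $            ( b + b ) $  output P → F P'
F P' $         ( b + b ) $  output F → ( P )
( P ) P' $     ( b + b ) $  match '('
P ) P' $       b + b ) $    output P → F P'
F P' ) P' $    b + b ) $    output F → b
b P' ) P' $    b + b ) $    match 'b'
P' ) P' $      + b ) $      output P' → + F P'
+ F P' ) P' $  + b ) $      match '+'
F P' ) P' $    b ) $        output F → b
b P' ) P' $    b ) $        match 'b'
P' ) P' $      ) $          output P' → ε
) P' $         ) $          match ')'
P' $           $            output P' → ε
$              $            accept

The string is accepted.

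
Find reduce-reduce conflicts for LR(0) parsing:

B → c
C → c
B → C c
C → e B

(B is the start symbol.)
Yes — I3: [B → c .] vs [C → c .]

A reduce-reduce conflict occurs when an LR(0) state has two complete items [A → α .] and [B → β .] — both call for a reduction, and with no lookahead the parser cannot choose between them.

Augment with B' → B and build the canonical LR(0) collection (I0 = CLOSURE({[B' → . B]}), then GOTO on every symbol after a dot until no new states appear). It has 7 states:
  I0: { [B → . C c], [B → . c], [B' → . B], [C → . c], [C → . e B] }  — shift
  I1: { [B' → B .] }  — accept
  I2: { [B → C . c] }  — shift
  I3: { [B → c .], [C → c .] }  — 2 reduces
  I4: { [B → . C c], [B → . c], [C → . c], [C → . e B], [C → e . B] }  — shift
  I5: { [C → e B .] }  — reduce
  I6: { [B → C c .] }  — reduce

I3 contains complete items [B → c .], [C → c .] — reduce-reduce conflict.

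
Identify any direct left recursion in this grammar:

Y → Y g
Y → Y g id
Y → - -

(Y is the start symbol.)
Direct left recursion occurs when N → N α for some non-terminal N (the right-hand side begins with the left-hand side itself).

Y → Y g: LEFT RECURSIVE (starts with Y)
Y → Y g id: LEFT RECURSIVE (starts with Y)
Y → - -: starts with '-'

The grammar has direct left recursion on: Y.

Answer: Yes, Y is left-recursive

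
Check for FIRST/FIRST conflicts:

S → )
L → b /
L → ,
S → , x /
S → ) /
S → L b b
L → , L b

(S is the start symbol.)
Yes. S → ')' / S → ')' '/' on { ')' }; S → ',' x '/' / S → L b b on { ',' }; L → ',' / L → ',' L b on { ',' }

FIRST sets of the non-terminals at (or reachable through a nullable prefix from) the front of some alternative:
  FIRST(L) = { ',', 'b' }

Productions for S:
  S → ): FIRST = { ')' }
  S → , x /: FIRST = { ',' }
  S → ) /: FIRST = { ')' }
  S → L b b: FIRST = { ',', 'b' }
Productions for L:
  L → b /: FIRST = { 'b' }
  L → ,: FIRST = { ',' }
  L → , L b: FIRST = { ',' }

Conflict for S: S → ) and S → ) /
  Overlap: { ')' }
Conflict for S: S → , x / and S → L b b
  Overlap: { ',' }
Conflict for L: L → , and L → , L b
  Overlap: { ',' }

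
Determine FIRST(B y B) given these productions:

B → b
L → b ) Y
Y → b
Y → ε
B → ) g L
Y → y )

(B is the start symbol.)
FIRST sets of the non-terminals involved (from the grammar, by fixed-point iteration):
  FIRST(B) = { ')', 'b' }

To compute FIRST(B y B), process the symbols left to right:
Symbol B is a non-terminal. Add FIRST(B) \ {ε} = { ')', 'b' }
B is not nullable (ε ∉ FIRST(B)), so stop here.
FIRST(B y B) = { ')', 'b' }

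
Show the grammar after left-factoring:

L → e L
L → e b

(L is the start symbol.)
L → e L'
L' → L
L' → b

Left-factoring transforms A → αβ₁ | αβ₂ into A → αA' and A' → β₁ | β₂
(α is the longest common prefix among the alternatives). Repeat until
no nonterminal has two alternatives with a common prefix.

Round 1: L has alternatives sharing prefix 'e'. Introduce L': L → e L'
  Add: L' → L
  Add: L' → b

No remaining common prefixes — done.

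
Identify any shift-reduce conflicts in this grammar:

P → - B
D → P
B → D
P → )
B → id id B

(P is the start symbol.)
Augment with P' → P and build the canonical LR(0) collection (I0 = CLOSURE({[P' → . P]}), then GOTO on every symbol after a dot until no new states appear). It has 10 states:
  I0: { [P → . )], [P → . - B], [P' → . P] }  — shift
  I1: { [P → ) .] }  — reduce
  I2: { [B → . D], [B → . id id B], [D → . P], [P → - . B], [P → . )], [P → . - B] }  — shift
  I3: { [P' → P .] }  — accept
  I4: { [P → - B .] }  — reduce
  I5: { [B → D .] }  — reduce
  I6: { [D → P .] }  — reduce
  I7: { [B → id . id B] }  — shift
  I8: { [B → . D], [B → . id id B], [B → id id . B], [D → . P], [P → . )], [P → . - B] }  — shift
  I9: { [B → id id B .] }  — reduce

No state contains both a complete item and a shift item.

Answer: No shift-reduce conflicts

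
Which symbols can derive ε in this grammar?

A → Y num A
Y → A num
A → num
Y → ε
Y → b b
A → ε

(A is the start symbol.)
A non-terminal is nullable if it can derive ε (the empty string): either it has an ε-production, or it has a production whose right-hand side consists entirely of nullable non-terminals.

ε-productions: Y → ε, A → ε
So Y, A are immediately nullable.
Every non-terminal is now nullable.
Nullable = { 'A', 'Y' }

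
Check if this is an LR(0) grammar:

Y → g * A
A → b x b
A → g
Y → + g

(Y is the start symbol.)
Augment with Y' → Y and build the canonical LR(0) collection (I0 = CLOSURE({[Y' → . Y]}), then GOTO on every symbol after a dot until no new states appear). It has 11 states:
  I0: { [Y → . + g], [Y → . g * A], [Y' → . Y] }  — shift
  I1: { [Y → + . g] }  — shift
  I2: { [Y' → Y .] }  — accept
  I3: { [Y → g . * A] }  — shift
  I4: { [A → . b x b], [A → . g], [Y → g * . A] }  — shift
  I5: { [Y → g * A .] }  — reduce
  I6: { [A → b . x b] }  — shift
  I7: { [A → g .] }  — reduce
  I8: { [A → b x . b] }  — shift
  I9: { [A → b x b .] }  — reduce
  I10: { [Y → + g .] }  — reduce

Every state is either a pure shift/goto state or contains exactly one complete item and nothing to shift — no conflicts. The grammar is LR(0).

Answer: Yes, the grammar is LR(0)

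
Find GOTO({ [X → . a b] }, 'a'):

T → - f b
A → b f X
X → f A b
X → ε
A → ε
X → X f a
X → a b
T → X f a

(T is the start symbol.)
{ [X → a . b] }

GOTO(I, 'a') = CLOSURE({ [A → αX.β] : [A → α.Xβ] ∈ I, X = 'a' })

Items with dot before 'a', with the dot advanced:
  [X → . a b] → [X → a . b]
Closure adds nothing (no advanced item has the dot before a non-terminal).

GOTO = { [X → a . b] }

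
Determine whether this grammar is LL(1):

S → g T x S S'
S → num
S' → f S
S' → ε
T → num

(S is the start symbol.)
Relevant sets:
  FOLLOW(S') = { $, 'f' }

For S:
  PREDICT(S → g T x S S') = { 'g' }
  PREDICT(S → num) = { 'num' }
For S':
  PREDICT(S' → f S) = { 'f' }
  PREDICT(S' → ε) = { $, 'f' }
T has a single production, so nothing to check there.

Conflict found: Predict set conflict for S': { 'f' }
The grammar is NOT LL(1).

Answer: No. Predict set conflict for S': { 'f' }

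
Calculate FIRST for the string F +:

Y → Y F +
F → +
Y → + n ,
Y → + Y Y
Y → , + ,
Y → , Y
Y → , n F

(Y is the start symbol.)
{ '+' }

FIRST sets of the non-terminals involved (from the grammar, by fixed-point iteration):
  FIRST(F) = { '+' }

To compute FIRST(F +), process the symbols left to right:
Symbol F is a non-terminal. Add FIRST(F) \ {ε} = { '+' }
F is not nullable (ε ∉ FIRST(F)), so stop here.
FIRST(F +) = { '+' }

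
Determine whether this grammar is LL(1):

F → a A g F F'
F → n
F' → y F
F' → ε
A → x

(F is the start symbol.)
A grammar is LL(1) if for each non-terminal N with multiple productions, the predict sets of those productions are pairwise disjoint, where PREDICT(N → α) = (FIRST(α) \ {ε}) ∪ (FOLLOW(N) if α ⇒* ε).

Relevant sets:
  FOLLOW(F') = { $, 'y' }

For F:
  PREDICT(F → a A g F F') = { 'a' }
  PREDICT(F → n) = { 'n' }
For F':
  PREDICT(F' → y F) = { 'y' }
  PREDICT(F' → ε) = { $, 'y' }
A has a single production, so nothing to check there.

Conflict found: Predict set conflict for F': { 'y' }
The grammar is NOT LL(1).

Answer: No. Predict set conflict for F': { 'y' }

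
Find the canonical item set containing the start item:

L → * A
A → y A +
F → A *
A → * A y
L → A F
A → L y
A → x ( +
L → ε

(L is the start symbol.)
First, augment the grammar with L' → L
I₀ = CLOSURE({ [L' → . L] }):
  [L' → . L] has the dot before L: add [L → . * A], [L → . A F], [L → .]
  [L → . A F] has the dot before A: add [A → . y A +], [A → . * A y], [A → . L y], [A → . x ( +]
No further items can be added.

I₀ = { [A → . * A y], [A → . L y], [A → . x ( +], [A → . y A +], [L → . * A], [L → . A F], [L → .], [L' → . L] }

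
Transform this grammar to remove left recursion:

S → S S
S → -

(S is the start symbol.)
S is directly left-recursive. The standard transformation for
  A → A α₁ | ... | A α_m | β₁ | ... | β_n
is
  A  → β₁ A' | ... | β_n A'
  A' → α₁ A' | ... | α_m A' | ε

S → - becomes S → - S'
S → S S becomes S' → S S'
Add S' → ε

Resulting grammar:
S → - S'
S' → S S'
S' → ε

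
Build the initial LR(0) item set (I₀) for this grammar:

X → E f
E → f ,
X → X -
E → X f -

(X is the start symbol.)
{ [E → . X f -], [E → . f ,], [X → . E f], [X → . X -], [X' → . X] }

First, augment the grammar with X' → X
I₀ = CLOSURE({ [X' → . X] }):
  [X' → . X] has the dot before X: add [X → . E f], [X → . X -]
  [X → . E f] has the dot before E: add [E → . f ,], [E → . X f -]
No further items can be added.

I₀ = { [E → . X f -], [E → . f ,], [X → . E f], [X → . X -], [X' → . X] }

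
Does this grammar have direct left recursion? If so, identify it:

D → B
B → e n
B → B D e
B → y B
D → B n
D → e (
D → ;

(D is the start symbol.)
D → B: starts with B
B → e n: starts with e
B → B D e: LEFT RECURSIVE (starts with B)
B → y B: starts with y
D → B n: starts with B
D → e (: starts with e
D → ;: starts with ';'

The grammar has direct left recursion on: B.

Answer: Yes, B is left-recursive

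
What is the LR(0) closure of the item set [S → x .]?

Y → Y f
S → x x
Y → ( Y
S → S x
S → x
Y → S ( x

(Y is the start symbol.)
Start with: [S → x .]
The dot is at the end, so nothing is added.

CLOSURE = { [S → x .] }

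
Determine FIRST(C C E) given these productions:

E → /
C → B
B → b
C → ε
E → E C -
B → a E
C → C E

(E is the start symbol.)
FIRST sets of the non-terminals involved (from the grammar, by fixed-point iteration):
  FIRST(C) = { '/', 'a', 'b', ε }
  FIRST(E) = { '/' }

To compute FIRST(C C E), process the symbols left to right:
Symbol C is a non-terminal. Add FIRST(C) \ {ε} = { '/', 'a', 'b' }
C is nullable (ε ∈ FIRST(C)), continue to the next symbol.
Symbol C is a non-terminal. Add FIRST(C) \ {ε} = { '/', 'a', 'b' }
C is nullable (ε ∈ FIRST(C)), continue to the next symbol.
Symbol E is a non-terminal. Add FIRST(E) \ {ε} = { '/' }
E is not nullable (ε ∉ FIRST(E)), so stop here.
FIRST(C C E) = { '/', 'a', 'b' }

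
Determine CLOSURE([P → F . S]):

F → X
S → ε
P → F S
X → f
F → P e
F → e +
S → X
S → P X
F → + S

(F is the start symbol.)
Start with: [P → F . S]
  [P → F . S] has the dot before S: add [S → .], [S → . X], [S → . P X]
  [S → . X] has the dot before X: add [X → . f]
  [S → . P X] has the dot before P: add [P → . F S]
  [P → . F S] has the dot before F: add [F → . X], [F → . P e], [F → . e +], [F → . + S]
No further items can be added.

CLOSURE = { [F → . + S], [F → . P e], [F → . X], [F → . e +], [P → . F S], [P → F . S], [S → . P X], [S → . X], [S → .], [X → . f] }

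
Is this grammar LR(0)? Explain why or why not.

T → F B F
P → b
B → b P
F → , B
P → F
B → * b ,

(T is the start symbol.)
A grammar is LR(0) if no state in the canonical LR(0) collection has:
  - both a shift item (dot before a terminal) and a complete item (shift-reduce conflict), or
  - two or more complete items (reduce-reduce conflict; the accept item [T' → T .] counts as a complete item here).

Augment with T' → T and build the canonical LR(0) collection (I0 = CLOSURE({[T' → . T]}), then GOTO on every symbol after a dot until no new states appear). It has 14 states:
  I0: { [F → . , B], [T → . F B F], [T' → . T] }  — shift
  I1: { [B → . * b ,], [B → . b P], [F → , . B] }  — shift
  I2: { [B → . * b ,], [B → . b P], [T → F . B F] }  — shift
  I3: { [T' → T .] }  — accept
  I4: { [B → * . b ,] }  — shift
  I5: { [F → . , B], [T → F B . F] }  — shift
  I6: { [B → b . P], [F → . , B], [P → . F], [P → . b] }  — shift
  I7: { [P → F .] }  — reduce
  I8: { [B → b P .] }  — reduce
  I9: { [P → b .] }  — reduce
  I10: { [T → F B F .] }  — reduce
  I11: { [B → * b . ,] }  — shift
  I12: { [B → * b , .] }  — reduce
  I13: { [F → , B .] }  — reduce

Every state is either a pure shift/goto state or contains exactly one complete item and nothing to shift — no conflicts. The grammar is LR(0).

Answer: Yes, the grammar is LR(0)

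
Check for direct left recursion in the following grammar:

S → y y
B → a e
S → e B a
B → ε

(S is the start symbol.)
Direct left recursion occurs when N → N α for some non-terminal N (the right-hand side begins with the left-hand side itself).

S → y y: starts with y
B → a e: starts with a
S → e B a: starts with e
B → ε: starts with ε

No direct left recursion found.

Answer: No direct left recursion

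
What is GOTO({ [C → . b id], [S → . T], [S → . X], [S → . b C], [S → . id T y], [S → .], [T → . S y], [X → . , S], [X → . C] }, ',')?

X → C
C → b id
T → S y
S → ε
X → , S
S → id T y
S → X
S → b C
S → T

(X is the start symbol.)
GOTO(I, ',') = CLOSURE({ [A → αX.β] : [A → α.Xβ] ∈ I, X = ',' })

Items with dot before ',', with the dot advanced:
  [X → . , S] → [X → , . S]
Closure of the advanced items:
  [X → , . S] has the dot before S: add [S → .], [S → . id T y], [S → . X], [S → . b C], [S → . T]
  [S → . X] has the dot before X: add [X → . C], [X → . , S]
  [S → . T] has the dot before T: add [T → . S y]
  [X → . C] has the dot before C: add [C → . b id]

GOTO = { [C → . b id], [S → . T], [S → . X], [S → . b C], [S → . id T y], [S → .], [T → . S y], [X → , . S], [X → . , S], [X → . C] }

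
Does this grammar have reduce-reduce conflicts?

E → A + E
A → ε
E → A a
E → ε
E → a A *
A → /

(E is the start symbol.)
Augment with E' → E and build the canonical LR(0) collection (I0 = CLOSURE({[E' → . E]}), then GOTO on every symbol after a dot until no new states appear). It has 10 states:
  I0: { [A → . /], [A → .], [E → . A + E], [E → . A a], [E → . a A *], [E → .], [E' → . E] }  — shift, 2 reduces
  I1: { [A → / .] }  — reduce
  I2: { [E → A . + E], [E → A . a] }  — shift
  I3: { [E' → E .] }  — accept
  I4: { [A → . /], [A → .], [E → a . A *] }  — shift, reduce
  I5: { [E → a A . *] }  — shift
  I6: { [E → a A * .] }  — reduce
  I7: { [A → . /], [A → .], [E → . A + E], [E → . A a], [E → . a A *], [E → .], [E → A + . E] }  — shift, 2 reduces
  I8: { [E → A a .] }  — reduce
  I9: { [E → A + E .] }  — reduce

I0 contains complete items [A → .], [E → .] — reduce-reduce conflict.
I7 contains complete items [A → .], [E → .] — reduce-reduce conflict.

Answer: Yes — I0: [A → .] vs [E → .]; I7: [A → .] vs [E → .]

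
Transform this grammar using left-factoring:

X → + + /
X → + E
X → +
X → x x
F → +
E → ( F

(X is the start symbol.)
Left-factoring transforms A → αβ₁ | αβ₂ into A → αA' and A' → β₁ | β₂
(α is the longest common prefix among the alternatives). Repeat until
no nonterminal has two alternatives with a common prefix.

Round 1: X has alternatives sharing prefix '+'. Introduce X': X → + X'
  Add: X' → + /
  Add: X' → E
  Add: X' → ε

No remaining common prefixes — done.

Resulting grammar:
X → + X'
X' → + /
X' → E
X' → ε
X → x x
F → +
E → ( F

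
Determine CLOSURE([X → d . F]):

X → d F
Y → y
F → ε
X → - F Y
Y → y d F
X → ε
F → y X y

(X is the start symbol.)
{ [F → . y X y], [F → .], [X → d . F] }

To compute CLOSURE, for each item [A → α.Bβ] where B is a non-terminal, add [B → .γ] for all productions B → γ; repeat for the newly added items until nothing changes.

Start with: [X → d . F]
  [X → d . F] has the dot before F: add [F → .], [F → . y X y]
No further items can be added.

CLOSURE = { [F → . y X y], [F → .], [X → d . F] }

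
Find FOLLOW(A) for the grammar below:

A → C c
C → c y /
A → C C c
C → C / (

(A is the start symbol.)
{ $ }

A is the start symbol, so $ ∈ FOLLOW(A).
A does not occur on any right-hand side.

Taking the union: FOLLOW(A) = { $ }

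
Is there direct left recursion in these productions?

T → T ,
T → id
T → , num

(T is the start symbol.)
Direct left recursion occurs when N → N α for some non-terminal N (the right-hand side begins with the left-hand side itself).

T → T ,: LEFT RECURSIVE (starts with T)
T → id: starts with id
T → , num: starts with ','

The grammar has direct left recursion on: T.

Answer: Yes, T is left-recursive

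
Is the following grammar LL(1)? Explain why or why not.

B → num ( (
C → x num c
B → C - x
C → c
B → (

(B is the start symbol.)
Yes, the grammar is LL(1).

Relevant sets:
  FIRST(C) = { 'c', 'x' }

For B:
  PREDICT(B → num '(' '(') = { 'num' }
  PREDICT(B → C '-' x) = { 'c', 'x' }
  PREDICT(B → '(') = { '(' }
For C:
  PREDICT(C → x num c) = { 'x' }
  PREDICT(C → c) = { 'c' }

All predict sets are disjoint. The grammar IS LL(1).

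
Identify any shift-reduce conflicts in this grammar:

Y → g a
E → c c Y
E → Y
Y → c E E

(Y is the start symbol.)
Augment with Y' → Y and build the canonical LR(0) collection (I0 = CLOSURE({[Y' → . Y]}), then GOTO on every symbol after a dot until no new states appear). It has 11 states:
  I0: { [Y → . c E E], [Y → . g a], [Y' → . Y] }  — shift
  I1: { [Y' → Y .] }  — accept
  I2: { [E → . Y], [E → . c c Y], [Y → . c E E], [Y → . g a], [Y → c . E E] }  — shift
  I3: { [Y → g . a] }  — shift
  I4: { [Y → g a .] }  — reduce
  I5: { [E → . Y], [E → . c c Y], [Y → . c E E], [Y → . g a], [Y → c E . E] }  — shift
  I6: { [E → Y .] }  — reduce
  I7: { [E → . Y], [E → . c c Y], [E → c . c Y], [Y → . c E E], [Y → . g a], [Y → c . E E] }  — shift
  I8: { [E → . Y], [E → . c c Y], [E → c . c Y], [E → c c . Y], [Y → . c E E], [Y → . g a], [Y → c . E E] }  — shift
  I9: { [E → Y .], [E → c c Y .] }  — 2 reduces
  I10: { [Y → c E E .] }  — reduce

No state contains both a complete item and a shift item.

Answer: No shift-reduce conflicts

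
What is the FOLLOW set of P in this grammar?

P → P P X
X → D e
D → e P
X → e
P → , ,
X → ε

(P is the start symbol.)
To compute FOLLOW(P), find every occurrence of P on a right-hand side N → α P β: add FIRST(β) \ {ε}, and if β is empty or nullable also add FOLLOW(N). Iterate to a fixed point.

P is the start symbol, so $ ∈ FOLLOW(P).
In P → P P X: P is followed by P X, add FIRST(P X) \ {ε} = { ',' }
In P → P P X: P is followed by X, add FIRST(X) \ {ε} = { 'e' }
  X is nullable, so FOLLOW(P) is also included — that is the set being defined, nothing new
In D → e P: P is at the end, add FOLLOW(D)

The FOLLOW sets referred to above (computed the same way, to a fixed point):
  FOLLOW(D) = { 'e' }

Taking the union: FOLLOW(P) = { $, ',', 'e' }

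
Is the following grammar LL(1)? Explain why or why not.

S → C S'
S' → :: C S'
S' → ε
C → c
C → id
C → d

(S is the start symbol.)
Yes, the grammar is LL(1).

A grammar is LL(1) if for each non-terminal N with multiple productions, the predict sets of those productions are pairwise disjoint, where PREDICT(N → α) = (FIRST(α) \ {ε}) ∪ (FOLLOW(N) if α ⇒* ε).

Relevant sets:
  FOLLOW(S') = { $ }

For S':
  PREDICT(S' → :: C S') = { '::' }
  PREDICT(S' → ε) = { $ }
For C:
  PREDICT(C → c) = { 'c' }
  PREDICT(C → id) = { 'id' }
  PREDICT(C → d) = { 'd' }
S has a single production, so nothing to check there.

All predict sets are disjoint. The grammar IS LL(1).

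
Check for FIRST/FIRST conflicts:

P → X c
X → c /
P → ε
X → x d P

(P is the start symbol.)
No FIRST/FIRST conflicts.

FIRST sets of the non-terminals at (or reachable through a nullable prefix from) the front of some alternative:
  FIRST(X) = { 'c', 'x' }

Productions for P:
  P → X c: FIRST = { 'c', 'x' }
  P → ε: FIRST = { ε }
Productions for X:
  X → c /: FIRST = { 'c' }
  X → x d P: FIRST = { 'x' }

All alternatives of each non-terminal have pairwise disjoint FIRST sets.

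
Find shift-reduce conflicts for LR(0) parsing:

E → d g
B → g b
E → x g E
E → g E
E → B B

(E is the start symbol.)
Augment with E' → E and build the canonical LR(0) collection (I0 = CLOSURE({[E' → . E]}), then GOTO on every symbol after a dot until no new states appear). It has 13 states:
  I0: { [B → . g b], [E → . B B], [E → . d g], [E → . g E], [E → . x g E], [E' → . E] }  — shift
  I1: { [B → . g b], [E → B . B] }  — shift
  I2: { [E' → E .] }  — accept
  I3: { [E → d . g] }  — shift
  I4: { [B → . g b], [B → g . b], [E → . B B], [E → . d g], [E → . g E], [E → . x g E], [E → g . E] }  — shift
  I5: { [E → x . g E] }  — shift
  I6: { [B → . g b], [E → . B B], [E → . d g], [E → . g E], [E → . x g E], [E → x g . E] }  — shift
  I7: { [E → x g E .] }  — reduce
  I8: { [E → g E .] }  — reduce
  I9: { [B → g b .] }  — reduce
  I10: { [E → d g .] }  — reduce
  I11: { [E → B B .] }  — reduce
  I12: { [B → g . b] }  — shift

No state contains both a complete item and a shift item.

Answer: No shift-reduce conflicts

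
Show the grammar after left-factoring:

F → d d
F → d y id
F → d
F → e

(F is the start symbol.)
Left-factoring transforms A → αβ₁ | αβ₂ into A → αA' and A' → β₁ | β₂
(α is the longest common prefix among the alternatives). Repeat until
no nonterminal has two alternatives with a common prefix.

Round 1: F has alternatives sharing prefix 'd'. Introduce F': F → d F'
  Add: F' → d
  Add: F' → y id
  Add: F' → ε

No remaining common prefixes — done.

Resulting grammar:
F → d F'
F' → d
F' → y id
F' → ε
F → e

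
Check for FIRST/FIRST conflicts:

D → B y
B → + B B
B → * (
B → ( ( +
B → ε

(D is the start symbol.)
No FIRST/FIRST conflicts.

A FIRST/FIRST conflict occurs when two productions N → α and N → β for the same non-terminal have FIRST(α) ∩ FIRST(β) ≠ ∅ (with ε ∈ FIRST of a nullable right-hand side, so two nullable alternatives also conflict).

Productions for B:
  B → + B B: FIRST = { '+' }
  B → * (: FIRST = { '*' }
  B → ( ( +: FIRST = { '(' }
  B → ε: FIRST = { ε }
D has only one production, so no FIRST/FIRST conflict is possible there.

All alternatives of each non-terminal have pairwise disjoint FIRST sets.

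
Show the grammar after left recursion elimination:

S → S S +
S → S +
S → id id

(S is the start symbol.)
S is directly left-recursive. The standard transformation for
  A → A α₁ | ... | A α_m | β₁ | ... | β_n
is
  A  → β₁ A' | ... | β_n A'
  A' → α₁ A' | ... | α_m A' | ε

S → id id becomes S → id id S'
S → S S + becomes S' → S + S'
S → S + becomes S' → + S'
Add S' → ε

Resulting grammar:
S → id id S'
S' → S + S'
S' → + S'
S' → ε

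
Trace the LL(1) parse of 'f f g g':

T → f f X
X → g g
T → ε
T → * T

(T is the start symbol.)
LL(1) parsing maintains a stack (initially the start symbol over $) and the input. At each step: if the stack top is a terminal, match it against the current input token; if it is a non-terminal N, replace it with the RHS of M[N, lookahead] (the unique production whose predict set contains the lookahead).

Stack is shown with the top on the left.

Stack    Input      Action
--------------------------
T $      f f g g $  output T → f f X
f f X $  f f g g $  match 'f'
f X $    f g g $    match 'f'
X $      g g $      output X → g g
g g $    g g $      match 'g'
g $      g $        match 'g'
$        $          accept

The string is accepted.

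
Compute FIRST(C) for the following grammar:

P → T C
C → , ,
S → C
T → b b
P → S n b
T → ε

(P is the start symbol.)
{ ',' }

To compute FIRST(C), examine every production with C on the left-hand side, reading each right-hand side left to right until a non-nullable symbol is reached.

From C → , ,:
  - ',' is a terminal: add ',' and stop

Collecting: FIRST(C) = { ',' }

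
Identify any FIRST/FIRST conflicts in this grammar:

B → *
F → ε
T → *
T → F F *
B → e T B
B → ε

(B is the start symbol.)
FIRST sets of the non-terminals at (or reachable through a nullable prefix from) the front of some alternative:
  FIRST(F) = { ε }

Productions for B:
  B → *: FIRST = { '*' }
  B → e T B: FIRST = { 'e' }
  B → ε: FIRST = { ε }
Productions for T:
  T → *: FIRST = { '*' }
  T → F F *: FIRST = { '*' }
F has only one production, so no FIRST/FIRST conflict is possible there.

Conflict for T: T → * and T → F F *
  Overlap: { '*' }

Answer: Yes. T → '*' / T → F F '*' on { '*' }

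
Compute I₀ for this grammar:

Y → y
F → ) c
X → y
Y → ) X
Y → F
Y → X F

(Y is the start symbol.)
{ [F → . ) c], [X → . y], [Y → . ) X], [Y → . F], [Y → . X F], [Y → . y], [Y' → . Y] }

First, augment the grammar with Y' → Y
I₀ = CLOSURE({ [Y' → . Y] }):
  [Y' → . Y] has the dot before Y: add [Y → . y], [Y → . ) X], [Y → . F], [Y → . X F]
  [Y → . F] has the dot before F: add [F → . ) c]
  [Y → . X F] has the dot before X: add [X → . y]
No further items can be added.

I₀ = { [F → . ) c], [X → . y], [Y → . ) X], [Y → . F], [Y → . X F], [Y → . y], [Y' → . Y] }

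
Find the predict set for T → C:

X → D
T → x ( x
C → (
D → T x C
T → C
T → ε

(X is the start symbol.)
PREDICT(T → C) = (FIRST(RHS) \ {ε}) ∪ (FOLLOW(T) if ε ∈ FIRST(RHS), i.e. RHS ⇒* ε)
FIRST(C) = { '(' }
FIRST(C) = { '(' }
ε ∉ FIRST(C), so FOLLOW(T) is not added.
PREDICT(T → C) = { '(' }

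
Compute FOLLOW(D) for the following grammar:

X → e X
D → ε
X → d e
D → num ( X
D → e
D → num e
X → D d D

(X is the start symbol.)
{ $, 'd' }

To compute FOLLOW(D), find every occurrence of D on a right-hand side N → α D β: add FIRST(β) \ {ε}, and if β is empty or nullable also add FOLLOW(N). Iterate to a fixed point.

In X → D d D: D is followed by d D, add FIRST(d D) \ {ε} = { 'd' }
In X → D d D: D is at the end, add FOLLOW(X)

The FOLLOW sets referred to above (computed the same way, to a fixed point):
  FOLLOW(X) = { $, 'd' }

Taking the union: FOLLOW(D) = { $, 'd' }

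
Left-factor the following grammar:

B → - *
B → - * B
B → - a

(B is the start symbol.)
Left-factoring transforms A → αβ₁ | αβ₂ into A → αA' and A' → β₁ | β₂
(α is the longest common prefix among the alternatives). Repeat until
no nonterminal has two alternatives with a common prefix.

Round 1: B has alternatives sharing prefix '-'. Introduce B': B → - B'
  Add: B' → *
  Add: B' → * B
  Add: B' → a

Round 2: B' has alternatives sharing prefix '*'. Introduce B'': B' → * B''
  Add: B'' → ε
  Add: B'' → B

No remaining common prefixes — done.

Resulting grammar:
B → - B'
B' → * B''
B'' → ε
B'' → B
B' → a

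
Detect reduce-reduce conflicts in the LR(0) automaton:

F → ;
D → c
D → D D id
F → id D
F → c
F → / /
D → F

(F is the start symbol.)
Yes — I8: [D → c .] vs [F → c .]

Augment with F' → F and build the canonical LR(0) collection (I0 = CLOSURE({[F' → . F]}), then GOTO on every symbol after a dot until no new states appear). It has 12 states:
  I0: { [F → . / /], [F → . ;], [F → . c], [F → . id D], [F' → . F] }  — shift
  I1: { [F → / . /] }  — shift
  I2: { [F → ; .] }  — reduce
  I3: { [F' → F .] }  — accept
  I4: { [F → c .] }  — reduce
  I5: { [D → . D D id], [D → . F], [D → . c], [F → . / /], [F → . ;], [F → . c], [F → . id D], [F → id . D] }  — shift
  I6: { [D → . D D id], [D → . F], [D → . c], [D → D . D id], [F → . / /], [F → . ;], [F → . c], [F → . id D], [F → id D .] }  — shift, reduce
  I7: { [D → F .] }  — reduce
  I8: { [D → c .], [F → c .] }  — 2 reduces
  I9: { [D → . D D id], [D → . F], [D → . c], [D → D . D id], [D → D D . id], [F → . / /], [F → . ;], [F → . c], [F → . id D] }  — shift
  I10: { [D → . D D id], [D → . F], [D → . c], [D → D D id .], [F → . / /], [F → . ;], [F → . c], [F → . id D], [F → id . D] }  — shift, reduce
  I11: { [F → / / .] }  — reduce

I8 contains complete items [D → c .], [F → c .] — reduce-reduce conflict.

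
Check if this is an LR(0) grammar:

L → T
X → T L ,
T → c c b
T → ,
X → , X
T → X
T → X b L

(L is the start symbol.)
No. Shift-reduce conflict between [T → , .] and [T → . ,]

A grammar is LR(0) if no state in the canonical LR(0) collection has:
  - both a shift item (dot before a terminal) and a complete item (shift-reduce conflict), or
  - two or more complete items (reduce-reduce conflict; the accept item [L' → L .] counts as a complete item here).

Augment with L' → L and build the canonical LR(0) collection (I0 = CLOSURE({[L' → . L]}), then GOTO on every symbol after a dot until no new states appear). It has 14 states:
  I0: { [L → . T], [L' → . L], [T → . ,], [T → . X b L], [T → . X], [T → . c c b], [X → . , X], [X → . T L ,] }  — shift
  I1: { [T → , .], [T → . ,], [T → . X b L], [T → . X], [T → . c c b], [X → , . X], [X → . , X], [X → . T L ,] }  — shift, reduce
  I2: { [L' → L .] }  — accept
  I3: { [L → . T], [L → T .], [T → . ,], [T → . X b L], [T → . X], [T → . c c b], [X → . , X], [X → . T L ,], [X → T . L ,] }  — shift, reduce
  I4: { [T → X . b L], [T → X .] }  — shift, reduce
  I5: { [T → c . c b] }  — shift
  I6: { [T → c c . b] }  — shift
  I7: { [T → c c b .] }  — reduce
  I8: { [L → . T], [T → . ,], [T → . X b L], [T → . X], [T → . c c b], [T → X b . L], [X → . , X], [X → . T L ,] }  — shift
  I9: { [T → X b L .] }  — reduce
  I10: { [X → T L . ,] }  — shift
  I11: { [X → T L , .] }  — reduce
  I12: { [L → . T], [T → . ,], [T → . X b L], [T → . X], [T → . c c b], [X → . , X], [X → . T L ,], [X → T . L ,] }  — shift
  I13: { [T → X . b L], [T → X .], [X → , X .] }  — shift, 2 reduces

Conflict in state I1:
  Shift-reduce conflict between [T → , .] and [T → . ,]
So the grammar is NOT LR(0).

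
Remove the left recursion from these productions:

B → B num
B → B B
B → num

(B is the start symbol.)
B is directly left-recursive. The standard transformation for
  A → A α₁ | ... | A α_m | β₁ | ... | β_n
is
  A  → β₁ A' | ... | β_n A'
  A' → α₁ A' | ... | α_m A' | ε

B → num becomes B → num B'
B → B num becomes B' → num B'
B → B B becomes B' → B B'
Add B' → ε

Resulting grammar:
B → num B'
B' → num B'
B' → B B'
B' → ε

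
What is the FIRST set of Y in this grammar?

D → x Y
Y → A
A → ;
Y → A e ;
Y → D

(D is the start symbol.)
FIRST sets of the other non-terminals involved (by the same procedure, iterated to a fixed point):
  FIRST(A) = { ';' }
  FIRST(D) = { 'x' }

From Y → A:
  - A is a non-terminal: add FIRST(A) \ {ε} = { ';' }
    A is not nullable, so stop
From Y → A e ;:
  - A is a non-terminal: add FIRST(A) \ {ε} = { ';' }
    A is not nullable, so stop
From Y → D:
  - D is a non-terminal: add FIRST(D) \ {ε} = { 'x' }
    D is not nullable, so stop

Collecting: FIRST(Y) = { ';', 'x' }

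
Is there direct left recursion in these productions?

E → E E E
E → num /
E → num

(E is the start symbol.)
Direct left recursion occurs when N → N α for some non-terminal N (the right-hand side begins with the left-hand side itself).

E → E E E: LEFT RECURSIVE (starts with E)
E → num /: starts with num
E → num: starts with num

The grammar has direct left recursion on: E.

Answer: Yes, E is left-recursive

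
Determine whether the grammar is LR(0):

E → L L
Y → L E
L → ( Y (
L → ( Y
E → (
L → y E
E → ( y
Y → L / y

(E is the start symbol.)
No. Shift-reduce conflict between [E → ( .] and [E → ( . y]

Augment with E' → E and build the canonical LR(0) collection (I0 = CLOSURE({[E' → . E]}), then GOTO on every symbol after a dot until no new states appear). It has 15 states:
  I0: { [E → . ( y], [E → . (], [E → . L L], [E' → . E], [L → . ( Y (], [L → . ( Y], [L → . y E] }  — shift
  I1: { [E → ( . y], [E → ( .], [L → ( . Y (], [L → ( . Y], [L → . ( Y (], [L → . ( Y], [L → . y E], [Y → . L / y], [Y → . L E] }  — shift, reduce
  I2: { [E' → E .] }  — accept
  I3: { [E → L . L], [L → . ( Y (], [L → . ( Y], [L → . y E] }  — shift
  I4: { [E → . ( y], [E → . (], [E → . L L], [L → . ( Y (], [L → . ( Y], [L → . y E], [L → y . E] }  — shift
  I5: { [L → y E .] }  — reduce
  I6: { [L → ( . Y (], [L → ( . Y], [L → . ( Y (], [L → . ( Y], [L → . y E], [Y → . L / y], [Y → . L E] }  — shift
  I7: { [E → L L .] }  — reduce
  I8: { [E → . ( y], [E → . (], [E → . L L], [L → . ( Y (], [L → . ( Y], [L → . y E], [Y → L . / y], [Y → L . E] }  — shift
  I9: { [L → ( Y . (], [L → ( Y .] }  — shift, reduce
  I10: { [L → ( Y ( .] }  — reduce
  I11: { [Y → L / . y] }  — shift
  I12: { [Y → L E .] }  — reduce
  I13: { [Y → L / y .] }  — reduce
  I14: { [E → ( y .], [E → . ( y], [E → . (], [E → . L L], [L → . ( Y (], [L → . ( Y], [L → . y E], [L → y . E] }  — shift, reduce

Conflict in state I1:
  Shift-reduce conflict between [E → ( .] and [E → ( . y]
So the grammar is NOT LR(0).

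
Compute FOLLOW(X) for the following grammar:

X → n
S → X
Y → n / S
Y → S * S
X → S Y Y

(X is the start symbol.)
X is the start symbol, so $ ∈ FOLLOW(X).
In S → X: X is at the end, add FOLLOW(S)

The FOLLOW sets referred to above (computed the same way, to a fixed point):
  FOLLOW(S) = { $, '*', 'n' }

Taking the union: FOLLOW(X) = { $, '*', 'n' }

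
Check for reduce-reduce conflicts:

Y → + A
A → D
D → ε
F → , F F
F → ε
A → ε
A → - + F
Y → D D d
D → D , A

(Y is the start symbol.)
Augment with Y' → Y and build the canonical LR(0) collection (I0 = CLOSURE({[Y' → . Y]}), then GOTO on every symbol after a dot until no new states appear). It has 16 states:
  I0: { [D → . D , A], [D → .], [Y → . + A], [Y → . D D d], [Y' → . Y] }  — shift, reduce
  I1: { [A → . - + F], [A → . D], [A → .], [D → . D , A], [D → .], [Y → + . A] }  — shift, 2 reduces
  I2: { [D → . D , A], [D → .], [D → D . , A], [Y → D . D d] }  — shift, reduce
  I3: { [Y' → Y .] }  — accept
  I4: { [A → . - + F], [A → . D], [A → .], [D → . D , A], [D → .], [D → D , . A] }  — shift, 2 reduces
  I5: { [D → D . , A], [Y → D D . d] }  — shift
  I6: { [Y → D D d .] }  — reduce
  I7: { [A → - . + F] }  — shift
  I8: { [D → D , A .] }  — reduce
  I9: { [A → D .], [D → D . , A] }  — shift, reduce
  I10: { [A → - + . F], [F → . , F F], [F → .] }  — shift, reduce
  I11: { [F → , . F F], [F → . , F F], [F → .] }  — shift, reduce
  I12: { [A → - + F .] }  — reduce
  I13: { [F → , F . F], [F → . , F F], [F → .] }  — shift, reduce
  I14: { [F → , F F .] }  — reduce
  I15: { [Y → + A .] }  — reduce

I1 contains complete items [A → .], [D → .] — reduce-reduce conflict.
I4 contains complete items [A → .], [D → .] — reduce-reduce conflict.

Answer: Yes — I1: [A → .] vs [D → .]; I4: [A → .] vs [D → .]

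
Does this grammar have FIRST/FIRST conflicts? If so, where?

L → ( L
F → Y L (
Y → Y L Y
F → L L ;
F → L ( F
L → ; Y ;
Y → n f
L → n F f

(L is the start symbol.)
Yes. F → Y L '(' / F → L L ';' on { 'n' }; F → Y L '(' / F → L '(' F on { 'n' }; F → L L ';' / F → L '(' F on { '(', ';', 'n' }; Y → Y L Y / Y → n f on { 'n' }

FIRST sets of the non-terminals at (or reachable through a nullable prefix from) the front of some alternative:
  FIRST(Y) = { 'n' }
  FIRST(L) = { '(', ';', 'n' }

Productions for L:
  L → ( L: FIRST = { '(' }
  L → ; Y ;: FIRST = { ';' }
  L → n F f: FIRST = { 'n' }
Productions for F:
  F → Y L (: FIRST = { 'n' }
  F → L L ;: FIRST = { '(', ';', 'n' }
  F → L ( F: FIRST = { '(', ';', 'n' }
Productions for Y:
  Y → Y L Y: FIRST = { 'n' }
  Y → n f: FIRST = { 'n' }

Conflict for F: F → Y L ( and F → L L ;
  Overlap: { 'n' }
Conflict for F: F → Y L ( and F → L ( F
  Overlap: { 'n' }
Conflict for F: F → L L ; and F → L ( F
  Overlap: { '(', ';', 'n' }
Conflict for Y: Y → Y L Y and Y → n f
  Overlap: { 'n' }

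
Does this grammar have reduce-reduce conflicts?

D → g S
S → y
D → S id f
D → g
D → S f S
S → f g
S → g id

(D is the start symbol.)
Augment with D' → D and build the canonical LR(0) collection (I0 = CLOSURE({[D' → . D]}), then GOTO on every symbol after a dot until no new states appear). It has 14 states:
  I0: { [D → . S f S], [D → . S id f], [D → . g S], [D → . g], [D' → . D], [S → . f g], [S → . g id], [S → . y] }  — shift
  I1: { [D' → D .] }  — accept
  I2: { [D → S . f S], [D → S . id f] }  — shift
  I3: { [S → f . g] }  — shift
  I4: { [D → g . S], [D → g .], [S → . f g], [S → . g id], [S → . y], [S → g . id] }  — shift, reduce
  I5: { [S → y .] }  — reduce
  I6: { [D → g S .] }  — reduce
  I7: { [S → g . id] }  — shift
  I8: { [S → g id .] }  — reduce
  I9: { [S → f g .] }  — reduce
  I10: { [D → S f . S], [S → . f g], [S → . g id], [S → . y] }  — shift
  I11: { [D → S id . f] }  — shift
  I12: { [D → S id f .] }  — reduce
  I13: { [D → S f S .] }  — reduce

No state contains more than one complete item.

Answer: No reduce-reduce conflicts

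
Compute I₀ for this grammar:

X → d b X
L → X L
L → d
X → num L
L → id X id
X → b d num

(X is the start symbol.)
{ [X → . b d num], [X → . d b X], [X → . num L], [X' → . X] }

First, augment the grammar with X' → X
I₀ = CLOSURE({ [X' → . X] }):
  [X' → . X] has the dot before X: add [X → . d b X], [X → . num L], [X → . b d num]
No further items can be added.

I₀ = { [X → . b d num], [X → . d b X], [X → . num L], [X' → . X] }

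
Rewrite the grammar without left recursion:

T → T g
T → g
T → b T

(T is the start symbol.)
T → g T'
T → b T T'
T' → g T'
T' → ε

T is directly left-recursive. The standard transformation for
  A → A α₁ | ... | A α_m | β₁ | ... | β_n
is
  A  → β₁ A' | ... | β_n A'
  A' → α₁ A' | ... | α_m A' | ε

T → g becomes T → g T'
T → b T becomes T → b T T'
T → T g becomes T' → g T'
Add T' → ε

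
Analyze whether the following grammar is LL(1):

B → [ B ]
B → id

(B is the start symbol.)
Yes, the grammar is LL(1).

A grammar is LL(1) if for each non-terminal N with multiple productions, the predict sets of those productions are pairwise disjoint, where PREDICT(N → α) = (FIRST(α) \ {ε}) ∪ (FOLLOW(N) if α ⇒* ε).

For B:
  PREDICT(B → '[' B ']') = { '[' }
  PREDICT(B → id) = { 'id' }

All predict sets are disjoint. The grammar IS LL(1).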